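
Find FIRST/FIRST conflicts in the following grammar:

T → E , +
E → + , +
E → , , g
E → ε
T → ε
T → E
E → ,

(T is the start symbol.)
Yes. T → E ',' '+' / T → E on { '+', ',' }; T → ε / T → E on { ε }; E → ',' ',' g / E → ',' on { ',' }

FIRST sets of the non-terminals at (or reachable through a nullable prefix from) the front of some alternative:
  FIRST(E) = { '+', ',', ε }

Productions for T:
  T → E , +: FIRST = { '+', ',' }
  T → ε: FIRST = { ε }
  T → E: FIRST = { '+', ',', ε }
Productions for E:
  E → + , +: FIRST = { '+' }
  E → , , g: FIRST = { ',' }
  E → ε: FIRST = { ε }
  E → ,: FIRST = { ',' }

Conflict for T: T → E , + and T → E
  Overlap: { '+', ',' }
Conflict for T: T → ε and T → E
  Overlap: { ε }
Conflict for E: E → , , g and E → ,
  Overlap: { ',' }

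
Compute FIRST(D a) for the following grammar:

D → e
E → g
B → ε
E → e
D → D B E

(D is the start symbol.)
FIRST sets of the non-terminals involved (from the grammar, by fixed-point iteration):
  FIRST(D) = { 'e' }

To compute FIRST(D a), process the symbols left to right:
Symbol D is a non-terminal. Add FIRST(D) \ {ε} = { 'e' }
D is not nullable (ε ∉ FIRST(D)), so stop here.
FIRST(D a) = { 'e' }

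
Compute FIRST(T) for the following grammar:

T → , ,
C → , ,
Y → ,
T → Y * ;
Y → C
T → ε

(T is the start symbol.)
{ ',', ε }

To compute FIRST(T), examine every production with T on the left-hand side, reading each right-hand side left to right until a non-nullable symbol is reached.

FIRST sets of the other non-terminals involved (by the same procedure, iterated to a fixed point):
  FIRST(Y) = { ',' }

From T → , ,:
  - ',' is a terminal: add ',' and stop
From T → Y * ;:
  - Y is a non-terminal: add FIRST(Y) \ {ε} = { ',' }
    Y is not nullable, so stop
From T → ε:
  - ε-production, so ε ∈ FIRST(T)

Collecting: FIRST(T) = { ',', ε }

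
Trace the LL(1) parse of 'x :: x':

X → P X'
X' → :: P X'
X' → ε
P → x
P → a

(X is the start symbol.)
LL(1) parsing maintains a stack (initially the start symbol over $) and the input. At each step: if the stack top is a terminal, match it against the current input token; if it is a non-terminal N, replace it with the RHS of M[N, lookahead] (the unique production whose predict set contains the lookahead).

Stack is shown with the top on the left.

Stack      Input     Action
---------------------------
X $        x :: x $  output X → P X'
P X' $     x :: x $  output P → x
x X' $     x :: x $  match 'x'
X' $       :: x $    output X' → :: P X'
:: P X' $  :: x $    match '::'
P X' $     x $       output P → x
x X' $     x $       match 'x'
X' $       $         output X' → ε
$          $         accept

The string is accepted.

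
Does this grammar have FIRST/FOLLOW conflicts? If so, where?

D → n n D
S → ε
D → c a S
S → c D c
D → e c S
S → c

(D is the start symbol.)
Yes. S → c D c with FOLLOW(S) on { 'c' }; S → c with FOLLOW(S) on { 'c' }

Nullable non-terminals: S.

S: nullable alternative(s) S → ε; FOLLOW(S) = { $, 'c' }
  S → ε: FIRST \ {ε} = { } — this is the only nullable alternative, skip
  S → c D c: FIRST \ {ε} = { 'c' } — overlaps FOLLOW(S) on { 'c' }: CONFLICT
  S → c: FIRST \ {ε} = { 'c' } — overlaps FOLLOW(S) on { 'c' }: CONFLICT

D has no nullable alternative, so no FIRST/FOLLOW check is needed there.

So the grammar has 2 FIRST/FOLLOW conflicts (marked CONFLICT above).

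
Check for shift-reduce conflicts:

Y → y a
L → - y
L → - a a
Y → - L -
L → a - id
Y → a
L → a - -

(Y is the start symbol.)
No shift-reduce conflicts

A shift-reduce conflict occurs when an LR(0) state has both:
  - a complete (reduce) item [A → α .] (dot at the end), and
  - a shift item [B → β . c γ] (dot before a terminal).

Augment with Y' → Y and build the canonical LR(0) collection (I0 = CLOSURE({[Y' → . Y]}), then GOTO on every symbol after a dot until no new states appear). It has 16 states:
  I0: { [Y → . - L -], [Y → . a], [Y → . y a], [Y' → . Y] }  — shift
  I1: { [L → . - a a], [L → . - y], [L → . a - -], [L → . a - id], [Y → - . L -] }  — shift
  I2: { [Y' → Y .] }  — accept
  I3: { [Y → a .] }  — reduce
  I4: { [Y → y . a] }  — shift
  I5: { [Y → y a .] }  — reduce
  I6: { [L → - . a a], [L → - . y] }  — shift
  I7: { [Y → - L . -] }  — shift
  I8: { [L → a . - -], [L → a . - id] }  — shift
  I9: { [L → a - . -], [L → a - . id] }  — shift
  I10: { [L → a - - .] }  — reduce
  I11: { [L → a - id .] }  — reduce
  I12: { [Y → - L - .] }  — reduce
  I13: { [L → - a . a] }  — shift
  I14: { [L → - y .] }  — reduce
  I15: { [L → - a a .] }  — reduce

No state contains both a complete item and a shift item.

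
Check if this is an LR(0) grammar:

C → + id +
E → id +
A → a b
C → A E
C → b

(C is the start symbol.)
A grammar is LR(0) if no state in the canonical LR(0) collection has:
  - both a shift item (dot before a terminal) and a complete item (shift-reduce conflict), or
  - two or more complete items (reduce-reduce conflict; the accept item [C' → C .] counts as a complete item here).

Augment with C' → C and build the canonical LR(0) collection (I0 = CLOSURE({[C' → . C]}), then GOTO on every symbol after a dot until no new states appear). It has 12 states:
  I0: { [A → . a b], [C → . + id +], [C → . A E], [C → . b], [C' → . C] }  — shift
  I1: { [C → + . id +] }  — shift
  I2: { [C → A . E], [E → . id +] }  — shift
  I3: { [C' → C .] }  — accept
  I4: { [A → a . b] }  — shift
  I5: { [C → b .] }  — reduce
  I6: { [A → a b .] }  — reduce
  I7: { [C → A E .] }  — reduce
  I8: { [E → id . +] }  — shift
  I9: { [E → id + .] }  — reduce
  I10: { [C → + id . +] }  — shift
  I11: { [C → + id + .] }  — reduce

Every state is either a pure shift/goto state or contains exactly one complete item and nothing to shift — no conflicts. The grammar is LR(0).

Answer: Yes, the grammar is LR(0)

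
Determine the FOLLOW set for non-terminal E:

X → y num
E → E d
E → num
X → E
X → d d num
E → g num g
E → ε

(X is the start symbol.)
To compute FOLLOW(E), find every occurrence of E on a right-hand side N → α E β: add FIRST(β) \ {ε}, and if β is empty or nullable also add FOLLOW(N). Iterate to a fixed point.

In E → E d: E is followed by d, add FIRST(d) \ {ε} = { 'd' }
In X → E: E is at the end, add FOLLOW(X)

The FOLLOW sets referred to above (computed the same way, to a fixed point):
  FOLLOW(X) = { $ }

Taking the union: FOLLOW(E) = { $, 'd' }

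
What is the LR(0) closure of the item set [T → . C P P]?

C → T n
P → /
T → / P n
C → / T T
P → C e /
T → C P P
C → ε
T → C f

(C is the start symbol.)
To compute CLOSURE, for each item [A → α.Bβ] where B is a non-terminal, add [B → .γ] for all productions B → γ; repeat for the newly added items until nothing changes.

Start with: [T → . C P P]
  [T → . C P P] has the dot before C: add [C → . T n], [C → . / T T], [C → .]
  [C → . T n] has the dot before T: add [T → . / P n], [T → . C f]
No further items can be added.

CLOSURE = { [C → . / T T], [C → . T n], [C → .], [T → . / P n], [T → . C P P], [T → . C f] }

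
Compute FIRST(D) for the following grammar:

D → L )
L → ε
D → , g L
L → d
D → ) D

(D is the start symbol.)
{ ')', ',', 'd' }

To compute FIRST(D), examine every production with D on the left-hand side, reading each right-hand side left to right until a non-nullable symbol is reached.

FIRST sets of the other non-terminals involved (by the same procedure, iterated to a fixed point):
  FIRST(L) = { 'd', ε }

From D → L ):
  - L is a non-terminal: add FIRST(L) \ {ε} = { 'd' }
    L is nullable, so continue to the next symbol
  - ')' is a terminal: add ')' and stop
From D → , g L:
  - ',' is a terminal: add ',' and stop
From D → ) D:
  - ')' is a terminal: add ')' and stop

Collecting: FIRST(D) = { ')', ',', 'd' }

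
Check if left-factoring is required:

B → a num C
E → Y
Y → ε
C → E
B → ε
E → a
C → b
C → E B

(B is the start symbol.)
Left-factoring is needed when two productions for the same non-terminal
share a common prefix on the right-hand side.

Productions for B:
  B → a num C
  B → ε
Productions for E:
  E → Y
  E → a
Productions for C:
  C → E
  C → b
  C → E B

Found common prefix 'E' in productions for C

Answer: Yes, C has productions with common prefix 'E'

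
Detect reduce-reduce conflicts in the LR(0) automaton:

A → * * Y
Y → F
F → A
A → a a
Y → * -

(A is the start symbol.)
A reduce-reduce conflict occurs when an LR(0) state has two complete items [A → α .] and [B → β .] — both call for a reduction, and with no lookahead the parser cannot choose between them.

Augment with A' → A and build the canonical LR(0) collection (I0 = CLOSURE({[A' → . A]}), then GOTO on every symbol after a dot until no new states appear). It has 11 states:
  I0: { [A → . * * Y], [A → . a a], [A' → . A] }  — shift
  I1: { [A → * . * Y] }  — shift
  I2: { [A' → A .] }  — accept
  I3: { [A → a . a] }  — shift
  I4: { [A → a a .] }  — reduce
  I5: { [A → * * . Y], [A → . * * Y], [A → . a a], [F → . A], [Y → . * -], [Y → . F] }  — shift
  I6: { [A → * . * Y], [Y → * . -] }  — shift
  I7: { [F → A .] }  — reduce
  I8: { [Y → F .] }  — reduce
  I9: { [A → * * Y .] }  — reduce
  I10: { [Y → * - .] }  — reduce

No state contains more than one complete item.

Answer: No reduce-reduce conflicts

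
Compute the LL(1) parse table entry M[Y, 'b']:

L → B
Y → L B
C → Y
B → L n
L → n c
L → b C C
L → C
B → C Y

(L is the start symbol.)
Y → L B

To find M[Y, 'b'], we find productions for Y where 'b' is in the predict set (PREDICT(N → α) = (FIRST(α) \ {ε}) ∪ (FOLLOW(N) if α ⇒* ε)).

Relevant sets:
  FIRST(L) = { 'b', 'n' }

Y → L B: PREDICT = { 'b', 'n' }
  'b' is in predict set, so this production goes in M[Y, 'b']

M[Y, 'b'] = Y → L B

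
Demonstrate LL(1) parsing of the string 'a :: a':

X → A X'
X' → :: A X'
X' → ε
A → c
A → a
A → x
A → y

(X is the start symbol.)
LL(1) parsing maintains a stack (initially the start symbol over $) and the input. At each step: if the stack top is a terminal, match it against the current input token; if it is a non-terminal N, replace it with the RHS of M[N, lookahead] (the unique production whose predict set contains the lookahead).

Stack is shown with the top on the left.

Stack      Input     Action
---------------------------
X $        a :: a $  output X → A X'
A X' $     a :: a $  output A → a
a X' $     a :: a $  match 'a'
X' $       :: a $    output X' → :: A X'
:: A X' $  :: a $    match '::'
A X' $     a $       output A → a
a X' $     a $       match 'a'
X' $       $         output X' → ε
$          $         accept

The string is accepted.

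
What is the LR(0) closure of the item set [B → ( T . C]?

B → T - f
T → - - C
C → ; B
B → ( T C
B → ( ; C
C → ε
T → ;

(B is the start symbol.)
Start with: [B → ( T . C]
  [B → ( T . C] has the dot before C: add [C → . ; B], [C → .]
No further items can be added.

CLOSURE = { [B → ( T . C], [C → . ; B], [C → .] }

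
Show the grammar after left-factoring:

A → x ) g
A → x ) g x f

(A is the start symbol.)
A → x ) g A'
A' → ε
A' → x f

Left-factoring transforms A → αβ₁ | αβ₂ into A → αA' and A' → β₁ | β₂
(α is the longest common prefix among the alternatives). Repeat until
no nonterminal has two alternatives with a common prefix.

Round 1: A has alternatives sharing prefix 'x ) g'. Introduce A': A → x ) g A'
  Add: A' → ε
  Add: A' → x f

No remaining common prefixes — done.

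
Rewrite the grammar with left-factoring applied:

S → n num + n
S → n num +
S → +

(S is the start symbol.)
S → n num + S'
S' → n
S' → ε
S → +

Left-factoring transforms A → αβ₁ | αβ₂ into A → αA' and A' → β₁ | β₂
(α is the longest common prefix among the alternatives). Repeat until
no nonterminal has two alternatives with a common prefix.

Round 1: S has alternatives sharing prefix 'n num +'. Introduce S': S → n num + S'
  Add: S' → n
  Add: S' → ε

No remaining common prefixes — done.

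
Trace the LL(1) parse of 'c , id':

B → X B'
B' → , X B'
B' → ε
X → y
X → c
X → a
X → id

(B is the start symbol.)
Stack is shown with the top on the left.

Stack     Input     Action
--------------------------
B $       c , id $  output B → X B'
X B' $    c , id $  output X → c
c B' $    c , id $  match 'c'
B' $      , id $    output B' → , X B'
, X B' $  , id $    match ','
X B' $    id $      output X → id
id B' $   id $      match 'id'
B' $      $         output B' → ε
$         $         accept

The string is accepted.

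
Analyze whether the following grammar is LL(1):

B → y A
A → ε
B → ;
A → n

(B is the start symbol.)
Relevant sets:
  FOLLOW(A) = { $ }

For B:
  PREDICT(B → y A) = { 'y' }
  PREDICT(B → ';') = { ';' }
For A:
  PREDICT(A → ε) = { $ }
  PREDICT(A → n) = { 'n' }

All predict sets are disjoint. The grammar IS LL(1).

Answer: Yes, the grammar is LL(1).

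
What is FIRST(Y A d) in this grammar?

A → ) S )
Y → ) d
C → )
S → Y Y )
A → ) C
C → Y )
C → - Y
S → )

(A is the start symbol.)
FIRST sets of the non-terminals involved (from the grammar, by fixed-point iteration):
  FIRST(Y) = { ')' }

To compute FIRST(Y A d), process the symbols left to right:
Symbol Y is a non-terminal. Add FIRST(Y) \ {ε} = { ')' }
Y is not nullable (ε ∉ FIRST(Y)), so stop here.
FIRST(Y A d) = { ')' }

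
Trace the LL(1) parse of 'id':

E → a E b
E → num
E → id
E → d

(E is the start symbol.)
Stack is shown with the top on the left.

Stack  Input  Action
--------------------
E $    id $   output E → id
id $   id $   match 'id'
$      $      accept

The string is accepted.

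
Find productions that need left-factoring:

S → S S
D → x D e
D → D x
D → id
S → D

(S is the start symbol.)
No, left-factoring is not needed

Left-factoring is needed when two productions for the same non-terminal
share a common prefix on the right-hand side.

Productions for S:
  S → S S
  S → D
Productions for D:
  D → x D e
  D → D x
  D → id

No common prefixes found.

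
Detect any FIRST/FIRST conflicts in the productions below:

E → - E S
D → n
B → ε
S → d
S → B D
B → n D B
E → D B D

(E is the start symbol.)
No FIRST/FIRST conflicts.

A FIRST/FIRST conflict occurs when two productions N → α and N → β for the same non-terminal have FIRST(α) ∩ FIRST(β) ≠ ∅ (with ε ∈ FIRST of a nullable right-hand side, so two nullable alternatives also conflict).

FIRST sets of the non-terminals at (or reachable through a nullable prefix from) the front of some alternative:
  FIRST(D) = { 'n' }
  FIRST(B) = { 'n', ε }

Productions for E:
  E → - E S: FIRST = { '-' }
  E → D B D: FIRST = { 'n' }
Productions for B:
  B → ε: FIRST = { ε }
  B → n D B: FIRST = { 'n' }
Productions for S:
  S → d: FIRST = { 'd' }
  S → B D: FIRST = { 'n' }
D has only one production, so no FIRST/FIRST conflict is possible there.

All alternatives of each non-terminal have pairwise disjoint FIRST sets.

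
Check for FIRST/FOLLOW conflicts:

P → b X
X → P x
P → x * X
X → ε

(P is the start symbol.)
A FIRST/FOLLOW conflict occurs when a non-terminal N has a nullable alternative N → β (β ⇒* ε) and another alternative N → α with FIRST(α) ∩ FOLLOW(N) ≠ ∅: on such a lookahead the parser cannot decide between expanding α and letting N vanish via β.

Nullable non-terminals: X.
FIRST sets used below: FIRST(P) = { 'b', 'x' }

X: nullable alternative(s) X → ε; FOLLOW(X) = { $, 'x' }
  X → P x: FIRST \ {ε} = { 'b', 'x' } — overlaps FOLLOW(X) on { 'x' }: CONFLICT
  X → ε: FIRST \ {ε} = { } — this is the only nullable alternative, skip

P has no nullable alternative, so no FIRST/FOLLOW check is needed there.

So the grammar has 1 FIRST/FOLLOW conflict (marked CONFLICT above).

Answer: Yes. X → P x with FOLLOW(X) on { 'x' }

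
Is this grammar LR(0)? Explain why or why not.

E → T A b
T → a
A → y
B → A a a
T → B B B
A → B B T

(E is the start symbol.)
No. Shift-reduce conflict between [T → B B B .] and [A → . y]

A grammar is LR(0) if no state in the canonical LR(0) collection has:
  - both a shift item (dot before a terminal) and a complete item (shift-reduce conflict), or
  - two or more complete items (reduce-reduce conflict; the accept item [E' → E .] counts as a complete item here).

Augment with E' → E and build the canonical LR(0) collection (I0 = CLOSURE({[E' → . E]}), then GOTO on every symbol after a dot until no new states appear). It has 19 states:
  I0: { [A → . B B T], [A → . y], [B → . A a a], [E → . T A b], [E' → . E], [T → . B B B], [T → . a] }  — shift
  I1: { [B → A . a a] }  — shift
  I2: { [A → . B B T], [A → . y], [A → B . B T], [B → . A a a], [T → B . B B] }  — shift
  I3: { [E' → E .] }  — accept
  I4: { [A → . B B T], [A → . y], [B → . A a a], [E → T . A b] }  — shift
  I5: { [T → a .] }  — reduce
  I6: { [A → y .] }  — reduce
  I7: { [B → A . a a], [E → T A . b] }  — shift
  I8: { [A → . B B T], [A → . y], [A → B . B T], [B → . A a a] }  — shift
  I9: { [A → . B B T], [A → . y], [A → B . B T], [A → B B . T], [B → . A a a], [T → . B B B], [T → . a] }  — shift
  I10: { [A → . B B T], [A → . y], [A → B . B T], [A → B B . T], [B → . A a a], [T → . B B B], [T → . a], [T → B . B B] }  — shift
  I11: { [A → B B T .] }  — reduce
  I12: { [A → . B B T], [A → . y], [A → B . B T], [A → B B . T], [B → . A a a], [T → . B B B], [T → . a], [T → B . B B], [T → B B . B] }  — shift
  I13: { [A → . B B T], [A → . y], [A → B . B T], [A → B B . T], [B → . A a a], [T → . B B B], [T → . a], [T → B . B B], [T → B B . B], [T → B B B .] }  — shift, reduce
  I14: { [B → A a . a] }  — shift
  I15: { [E → T A b .] }  — reduce
  I16: { [B → A a a .] }  — reduce
  I17: { [A → . B B T], [A → . y], [A → B . B T], [A → B B . T], [B → . A a a], [T → . B B B], [T → . a], [T → B B . B] }  — shift
  I18: { [A → . B B T], [A → . y], [A → B . B T], [A → B B . T], [B → . A a a], [T → . B B B], [T → . a], [T → B . B B], [T → B B B .] }  — shift, reduce

Conflict in state I13:
  Shift-reduce conflict between [T → B B B .] and [A → . y]
So the grammar is NOT LR(0).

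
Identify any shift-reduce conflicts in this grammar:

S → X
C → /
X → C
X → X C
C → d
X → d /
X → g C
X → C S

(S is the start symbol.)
Yes — I2: [X → C .] vs [C → . /]; I4: [S → X .] vs [C → . /]; I5: [C → d .] vs [X → d . /]

A shift-reduce conflict occurs when an LR(0) state has both:
  - a complete (reduce) item [A → α .] (dot at the end), and
  - a shift item [B → β . c γ] (dot before a terminal).

Augment with S' → S and build the canonical LR(0) collection (I0 = CLOSURE({[S' → . S]}), then GOTO on every symbol after a dot until no new states appear). It has 12 states:
  I0: { [C → . /], [C → . d], [S → . X], [S' → . S], [X → . C S], [X → . C], [X → . X C], [X → . d /], [X → . g C] }  — shift
  I1: { [C → / .] }  — reduce
  I2: { [C → . /], [C → . d], [S → . X], [X → . C S], [X → . C], [X → . X C], [X → . d /], [X → . g C], [X → C . S], [X → C .] }  — shift, reduce
  I3: { [S' → S .] }  — accept
  I4: { [C → . /], [C → . d], [S → X .], [X → X . C] }  — shift, reduce
  I5: { [C → d .], [X → d . /] }  — shift, reduce
  I6: { [C → . /], [C → . d], [X → g . C] }  — shift
  I7: { [X → g C .] }  — reduce
  I8: { [C → d .] }  — reduce
  I9: { [X → d / .] }  — reduce
  I10: { [X → X C .] }  — reduce
  I11: { [X → C S .] }  — reduce

I2 contains reduce item [X → C .] and shift items [C → . /], [C → . d], [X → . d /], [X → . g C] — shift-reduce conflict.
I4 contains reduce item [S → X .] and shift items [C → . /], [C → . d] — shift-reduce conflict.
I5 contains reduce item [C → d .] and shift item [X → d . /] — shift-reduce conflict.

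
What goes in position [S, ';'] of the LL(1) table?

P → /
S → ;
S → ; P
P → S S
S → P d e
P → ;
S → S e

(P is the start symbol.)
S → ;, S → ; P, S → P d e, S → S e

To find M[S, ';'], we find productions for S where ';' is in the predict set (PREDICT(N → α) = (FIRST(α) \ {ε}) ∪ (FOLLOW(N) if α ⇒* ε)).

Relevant sets:
  FIRST(P) = { '/', ';' }
  FIRST(S) = { '/', ';' }

S → ;: PREDICT = { ';' }
  ';' is in predict set, so this production goes in M[S, ';']
S → ; P: PREDICT = { ';' }
  ';' is in predict set, so this production goes in M[S, ';']
S → P d e: PREDICT = { '/', ';' }
  ';' is in predict set, so this production goes in M[S, ';']
S → S e: PREDICT = { '/', ';' }
  ';' is in predict set, so this production goes in M[S, ';']

M[S, ';'] = S → ;, S → ; P, S → P d e, S → S e  (a multiply-defined cell — the grammar is not LL(1))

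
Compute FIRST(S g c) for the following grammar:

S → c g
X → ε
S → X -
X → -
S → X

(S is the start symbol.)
FIRST sets of the non-terminals involved (from the grammar, by fixed-point iteration):
  FIRST(S) = { '-', 'c', ε }

To compute FIRST(S g c), process the symbols left to right:
Symbol S is a non-terminal. Add FIRST(S) \ {ε} = { '-', 'c' }
S is nullable (ε ∈ FIRST(S)), continue to the next symbol.
Symbol g is a terminal. Add 'g' and stop.
FIRST(S g c) = { '-', 'c', 'g' }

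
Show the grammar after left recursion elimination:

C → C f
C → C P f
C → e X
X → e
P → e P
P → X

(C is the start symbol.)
C is directly left-recursive. The standard transformation for
  A → A α₁ | ... | A α_m | β₁ | ... | β_n
is
  A  → β₁ A' | ... | β_n A'
  A' → α₁ A' | ... | α_m A' | ε

C → e X becomes C → e X C'
C → C f becomes C' → f C'
C → C P f becomes C' → P f C'
Add C' → ε

Productions for other non-terminals are unchanged:
  X → e
  P → e P
  P → X

Resulting grammar:
C → e X C'
C' → f C'
C' → P f C'
C' → ε
X → e
P → e P
P → X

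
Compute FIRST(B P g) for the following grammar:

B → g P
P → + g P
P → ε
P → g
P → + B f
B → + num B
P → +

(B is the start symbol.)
FIRST sets of the non-terminals involved (from the grammar, by fixed-point iteration):
  FIRST(B) = { '+', 'g' }

To compute FIRST(B P g), process the symbols left to right:
Symbol B is a non-terminal. Add FIRST(B) \ {ε} = { '+', 'g' }
B is not nullable (ε ∉ FIRST(B)), so stop here.
FIRST(B P g) = { '+', 'g' }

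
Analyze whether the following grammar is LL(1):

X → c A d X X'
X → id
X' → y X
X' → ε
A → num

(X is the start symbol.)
Relevant sets:
  FOLLOW(X') = { $, 'y' }

For X:
  PREDICT(X → c A d X X') = { 'c' }
  PREDICT(X → id) = { 'id' }
For X':
  PREDICT(X' → y X) = { 'y' }
  PREDICT(X' → ε) = { $, 'y' }
A has a single production, so nothing to check there.

Conflict found: Predict set conflict for X': { 'y' }
The grammar is NOT LL(1).

Answer: No. Predict set conflict for X': { 'y' }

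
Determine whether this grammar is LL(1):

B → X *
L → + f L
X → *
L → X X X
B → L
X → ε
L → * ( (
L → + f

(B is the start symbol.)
Relevant sets:
  FIRST(X) = { '*', ε }
  FIRST(L) = { '*', '+', ε }
  FOLLOW(B) = { $ }
  FOLLOW(L) = { $ }
  FOLLOW(X) = { $, '*' }

For B:
  PREDICT(B → X '*') = { '*' }
  PREDICT(B → L) = { $, '*', '+' }
For L:
  PREDICT(L → '+' f L) = { '+' }
  PREDICT(L → X X X) = { $, '*' }
  PREDICT(L → '*' '(' '(') = { '*' }
  PREDICT(L → '+' f) = { '+' }
For X:
  PREDICT(X → '*') = { '*' }
  PREDICT(X → ε) = { $, '*' }

Conflict found: Predict set conflict for B: { '*' }
The grammar is NOT LL(1).

Answer: No. Predict set conflict for B: { '*' }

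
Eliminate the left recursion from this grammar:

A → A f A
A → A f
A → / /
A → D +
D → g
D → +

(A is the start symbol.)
A is directly left-recursive. The standard transformation for
  A → A α₁ | ... | A α_m | β₁ | ... | β_n
is
  A  → β₁ A' | ... | β_n A'
  A' → α₁ A' | ... | α_m A' | ε

A → / / becomes A → / / A'
A → D + becomes A → D + A'
A → A f A becomes A' → f A A'
A → A f becomes A' → f A'
Add A' → ε

Productions for other non-terminals are unchanged:
  D → g
  D → +

Resulting grammar:
A → / / A'
A → D + A'
A' → f A A'
A' → f A'
A' → ε
D → g
D → +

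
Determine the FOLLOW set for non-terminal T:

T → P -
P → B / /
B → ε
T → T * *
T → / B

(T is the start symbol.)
{ $, '*' }

T is the start symbol, so $ ∈ FOLLOW(T).
In T → T * *: T is followed by '*' '*', add FIRST('*' '*') \ {ε} = { '*' }

Taking the union: FOLLOW(T) = { $, '*' }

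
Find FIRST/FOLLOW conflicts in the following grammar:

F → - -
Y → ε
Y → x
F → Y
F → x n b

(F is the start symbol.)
A FIRST/FOLLOW conflict occurs when a non-terminal N has a nullable alternative N → β (β ⇒* ε) and another alternative N → α with FIRST(α) ∩ FOLLOW(N) ≠ ∅: on such a lookahead the parser cannot decide between expanding α and letting N vanish via β.

Nullable non-terminals: F, Y.
FIRST sets used below: FIRST(Y) = { 'x', ε }

F: nullable alternative(s) F → Y; FOLLOW(F) = { $ }
  F → - -: FIRST \ {ε} = { '-' } — disjoint from FOLLOW(F)
  F → Y: FIRST \ {ε} = { 'x' } — this is the only nullable alternative, skip
  F → x n b: FIRST \ {ε} = { 'x' } — disjoint from FOLLOW(F)

Y: nullable alternative(s) Y → ε; FOLLOW(Y) = { $ }
  Y → ε: FIRST \ {ε} = { } — this is the only nullable alternative, skip
  Y → x: FIRST \ {ε} = { 'x' } — disjoint from FOLLOW(Y)

No FIRST/FOLLOW conflicts found.

Answer: No FIRST/FOLLOW conflicts.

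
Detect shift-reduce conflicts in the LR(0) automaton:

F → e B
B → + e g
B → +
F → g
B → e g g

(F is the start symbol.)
Augment with F' → F and build the canonical LR(0) collection (I0 = CLOSURE({[F' → . F]}), then GOTO on every symbol after a dot until no new states appear). It has 11 states:
  I0: { [F → . e B], [F → . g], [F' → . F] }  — shift
  I1: { [F' → F .] }  — accept
  I2: { [B → . + e g], [B → . +], [B → . e g g], [F → e . B] }  — shift
  I3: { [F → g .] }  — reduce
  I4: { [B → + . e g], [B → + .] }  — shift, reduce
  I5: { [F → e B .] }  — reduce
  I6: { [B → e . g g] }  — shift
  I7: { [B → e g . g] }  — shift
  I8: { [B → e g g .] }  — reduce
  I9: { [B → + e . g] }  — shift
  I10: { [B → + e g .] }  — reduce

I4 contains reduce item [B → + .] and shift item [B → + . e g] — shift-reduce conflict.

Answer: Yes — I4: [B → + .] vs [B → + . e g]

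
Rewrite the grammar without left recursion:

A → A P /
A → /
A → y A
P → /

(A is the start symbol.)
A is directly left-recursive. The standard transformation for
  A → A α₁ | ... | A α_m | β₁ | ... | β_n
is
  A  → β₁ A' | ... | β_n A'
  A' → α₁ A' | ... | α_m A' | ε

A → / becomes A → / A'
A → y A becomes A → y A A'
A → A P / becomes A' → P / A'
Add A' → ε

Productions for other non-terminals are unchanged:
  P → /

Resulting grammar:
A → / A'
A → y A A'
A' → P / A'
A' → ε
P → /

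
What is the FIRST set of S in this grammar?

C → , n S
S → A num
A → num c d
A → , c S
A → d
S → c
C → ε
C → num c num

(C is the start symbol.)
To compute FIRST(S), examine every production with S on the left-hand side, reading each right-hand side left to right until a non-nullable symbol is reached.

FIRST sets of the other non-terminals involved (by the same procedure, iterated to a fixed point):
  FIRST(A) = { ',', 'd', 'num' }

From S → A num:
  - A is a non-terminal: add FIRST(A) \ {ε} = { ',', 'd', 'num' }
    A is not nullable, so stop
From S → c:
  - c is a terminal: add 'c' and stop

Collecting: FIRST(S) = { ',', 'c', 'd', 'num' }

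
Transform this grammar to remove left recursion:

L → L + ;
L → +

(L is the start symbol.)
L is directly left-recursive. The standard transformation for
  A → A α₁ | ... | A α_m | β₁ | ... | β_n
is
  A  → β₁ A' | ... | β_n A'
  A' → α₁ A' | ... | α_m A' | ε

L → + becomes L → + L'
L → L + ; becomes L' → + ; L'
Add L' → ε

Resulting grammar:
L → + L'
L' → + ; L'
L' → ε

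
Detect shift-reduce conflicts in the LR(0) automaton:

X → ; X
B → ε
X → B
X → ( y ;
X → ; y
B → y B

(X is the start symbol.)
A shift-reduce conflict occurs when an LR(0) state has both:
  - a complete (reduce) item [A → α .] (dot at the end), and
  - a shift item [B → β . c γ] (dot before a terminal).

Augment with X' → X and build the canonical LR(0) collection (I0 = CLOSURE({[X' → . X]}), then GOTO on every symbol after a dot until no new states appear). It has 11 states:
  I0: { [B → . y B], [B → .], [X → . ( y ;], [X → . ; X], [X → . ; y], [X → . B], [X' → . X] }  — shift, reduce
  I1: { [X → ( . y ;] }  — shift
  I2: { [B → . y B], [B → .], [X → . ( y ;], [X → . ; X], [X → . ; y], [X → . B], [X → ; . X], [X → ; . y] }  — shift, reduce
  I3: { [X → B .] }  — reduce
  I4: { [X' → X .] }  — accept
  I5: { [B → . y B], [B → .], [B → y . B] }  — shift, reduce
  I6: { [B → y B .] }  — reduce
  I7: { [X → ; X .] }  — reduce
  I8: { [B → . y B], [B → .], [B → y . B], [X → ; y .] }  — shift, 2 reduces
  I9: { [X → ( y . ;] }  — shift
  I10: { [X → ( y ; .] }  — reduce

I0 contains reduce item [B → .] and shift items [B → . y B], [X → . ( y ;], [X → . ; X], [X → . ; y] — shift-reduce conflict.
I2 contains reduce item [B → .] and shift items [B → . y B], [X → . ( y ;], [X → . ; X], [X → . ; y], [X → ; . y] — shift-reduce conflict.
I5 contains reduce item [B → .] and shift item [B → . y B] — shift-reduce conflict.
I8 contains reduce items [B → .], [X → ; y .] and shift item [B → . y B] — shift-reduce conflict.

Answer: Yes — I0: [B → .] vs [B → . y B]; I2: [B → .] vs [B → . y B]; I5: [B → .] vs [B → . y B]; I8: [B → .] vs [B → . y B]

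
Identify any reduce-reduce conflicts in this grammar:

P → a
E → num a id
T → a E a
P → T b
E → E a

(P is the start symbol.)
A reduce-reduce conflict occurs when an LR(0) state has two complete items [A → α .] and [B → β .] — both call for a reduction, and with no lookahead the parser cannot choose between them.

Augment with P' → P and build the canonical LR(0) collection (I0 = CLOSURE({[P' → . P]}), then GOTO on every symbol after a dot until no new states appear). It has 10 states:
  I0: { [P → . T b], [P → . a], [P' → . P], [T → . a E a] }  — shift
  I1: { [P' → P .] }  — accept
  I2: { [P → T . b] }  — shift
  I3: { [E → . E a], [E → . num a id], [P → a .], [T → a . E a] }  — shift, reduce
  I4: { [E → E . a], [T → a E . a] }  — shift
  I5: { [E → num . a id] }  — shift
  I6: { [E → num a . id] }  — shift
  I7: { [E → num a id .] }  — reduce
  I8: { [E → E a .], [T → a E a .] }  — 2 reduces
  I9: { [P → T b .] }  — reduce

I8 contains complete items [E → E a .], [T → a E a .] — reduce-reduce conflict.

Answer: Yes — I8: [E → E a .] vs [T → a E a .]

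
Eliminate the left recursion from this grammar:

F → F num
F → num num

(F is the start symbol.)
F is directly left-recursive. The standard transformation for
  A → A α₁ | ... | A α_m | β₁ | ... | β_n
is
  A  → β₁ A' | ... | β_n A'
  A' → α₁ A' | ... | α_m A' | ε

F → num num becomes F → num num F'
F → F num becomes F' → num F'
Add F' → ε

Resulting grammar:
F → num num F'
F' → num F'
F' → ε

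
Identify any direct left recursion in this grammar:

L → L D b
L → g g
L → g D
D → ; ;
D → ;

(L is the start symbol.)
Yes, L is left-recursive

Direct left recursion occurs when N → N α for some non-terminal N (the right-hand side begins with the left-hand side itself).

L → L D b: LEFT RECURSIVE (starts with L)
L → g g: starts with g
L → g D: starts with g
D → ; ;: starts with ';'
D → ;: starts with ';'

The grammar has direct left recursion on: L.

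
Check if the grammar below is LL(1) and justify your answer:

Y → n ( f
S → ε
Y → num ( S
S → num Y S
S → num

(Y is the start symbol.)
No. Predict set conflict for S: { 'num' }

A grammar is LL(1) if for each non-terminal N with multiple productions, the predict sets of those productions are pairwise disjoint, where PREDICT(N → α) = (FIRST(α) \ {ε}) ∪ (FOLLOW(N) if α ⇒* ε).

Relevant sets:
  FOLLOW(S) = { $, 'num' }

For Y:
  PREDICT(Y → n '(' f) = { 'n' }
  PREDICT(Y → num '(' S) = { 'num' }
For S:
  PREDICT(S → ε) = { $, 'num' }
  PREDICT(S → num Y S) = { 'num' }
  PREDICT(S → num) = { 'num' }

Conflict found: Predict set conflict for S: { 'num' }
The grammar is NOT LL(1).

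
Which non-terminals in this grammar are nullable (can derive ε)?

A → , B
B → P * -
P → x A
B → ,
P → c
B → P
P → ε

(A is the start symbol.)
{ 'B', 'P' }

A non-terminal is nullable if it can derive ε (the empty string): either it has an ε-production, or it has a production whose right-hand side consists entirely of nullable non-terminals.

ε-productions: P → ε
So P is immediately nullable.
B → P: every symbol on the right is nullable, so B is nullable too.
No further non-terminal can be added: every production for the remaining non-terminals contains a terminal or a non-nullable non-terminal.
Nullable = { 'B', 'P' }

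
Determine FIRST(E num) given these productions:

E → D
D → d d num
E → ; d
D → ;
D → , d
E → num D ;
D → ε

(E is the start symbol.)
FIRST sets of the non-terminals involved (from the grammar, by fixed-point iteration):
  FIRST(E) = { ',', ';', 'd', 'num', ε }

To compute FIRST(E num), process the symbols left to right:
Symbol E is a non-terminal. Add FIRST(E) \ {ε} = { ',', ';', 'd', 'num' }
E is nullable (ε ∈ FIRST(E)), continue to the next symbol.
Symbol num is a terminal. Add 'num' and stop.
FIRST(E num) = { ',', ';', 'd', 'num' }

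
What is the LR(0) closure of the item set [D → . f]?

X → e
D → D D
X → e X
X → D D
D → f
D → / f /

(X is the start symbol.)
To compute CLOSURE, for each item [A → α.Bβ] where B is a non-terminal, add [B → .γ] for all productions B → γ; repeat for the newly added items until nothing changes.

Start with: [D → . f]
The dot precedes the terminal f, so nothing is added.

CLOSURE = { [D → . f] }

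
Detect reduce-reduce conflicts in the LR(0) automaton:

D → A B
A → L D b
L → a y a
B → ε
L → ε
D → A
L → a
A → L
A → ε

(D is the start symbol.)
Yes — I0: [A → .] vs [L → .]; I1: [B → .] vs [D → A .]; I3: [A → .] vs [A → L .]

A reduce-reduce conflict occurs when an LR(0) state has two complete items [A → α .] and [B → β .] — both call for a reduction, and with no lookahead the parser cannot choose between them.

Augment with D' → D and build the canonical LR(0) collection (I0 = CLOSURE({[D' → . D]}), then GOTO on every symbol after a dot until no new states appear). It has 10 states:
  I0: { [A → . L D b], [A → . L], [A → .], [D → . A B], [D → . A], [D' → . D], [L → . a y a], [L → . a], [L → .] }  — shift, 2 reduces
  I1: { [B → .], [D → A . B], [D → A .] }  — 2 reduces
  I2: { [D' → D .] }  — accept
  I3: { [A → . L D b], [A → . L], [A → .], [A → L . D b], [A → L .], [D → . A B], [D → . A], [L → . a y a], [L → . a], [L → .] }  — shift, 3 reduces
  I4: { [L → a . y a], [L → a .] }  — shift, reduce
  I5: { [L → a y . a] }  — shift
  I6: { [L → a y a .] }  — reduce
  I7: { [A → L D . b] }  — shift
  I8: { [A → L D b .] }  — reduce
  I9: { [D → A B .] }  — reduce

I0 contains complete items [A → .], [L → .] — reduce-reduce conflict.
I1 contains complete items [B → .], [D → A .] — reduce-reduce conflict.
I3 contains complete items [A → .], [A → L .], [L → .] — reduce-reduce conflict.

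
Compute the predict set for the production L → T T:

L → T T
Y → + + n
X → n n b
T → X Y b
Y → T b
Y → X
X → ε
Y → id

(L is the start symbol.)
{ '+', 'b', 'id', 'n' }

PREDICT(L → T T) = (FIRST(RHS) \ {ε}) ∪ (FOLLOW(L) if ε ∈ FIRST(RHS), i.e. RHS ⇒* ε)
FIRST(T) = { '+', 'b', 'id', 'n' }
FIRST(T T) = { '+', 'b', 'id', 'n' }
ε ∉ FIRST(T T), so FOLLOW(L) is not added.
PREDICT(L → T T) = { '+', 'b', 'id', 'n' }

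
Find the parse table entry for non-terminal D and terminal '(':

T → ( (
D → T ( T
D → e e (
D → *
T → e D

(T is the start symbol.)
D → T ( T

To find M[D, '('], we find productions for D where '(' is in the predict set (PREDICT(N → α) = (FIRST(α) \ {ε}) ∪ (FOLLOW(N) if α ⇒* ε)).

Relevant sets:
  FIRST(T) = { '(', 'e' }

D → T ( T: PREDICT = { '(', 'e' }
  '(' is in predict set, so this production goes in M[D, '(']
D → e e (: PREDICT = { 'e' }
D → *: PREDICT = { '*' }

M[D, '('] = D → T ( T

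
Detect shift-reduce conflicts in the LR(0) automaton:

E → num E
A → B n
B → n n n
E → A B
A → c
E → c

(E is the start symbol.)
No shift-reduce conflicts

Augment with E' → E and build the canonical LR(0) collection (I0 = CLOSURE({[E' → . E]}), then GOTO on every symbol after a dot until no new states appear). It has 12 states:
  I0: { [A → . B n], [A → . c], [B → . n n n], [E → . A B], [E → . c], [E → . num E], [E' → . E] }  — shift
  I1: { [B → . n n n], [E → A . B] }  — shift
  I2: { [A → B . n] }  — shift
  I3: { [E' → E .] }  — accept
  I4: { [A → c .], [E → c .] }  — 2 reduces
  I5: { [B → n . n n] }  — shift
  I6: { [A → . B n], [A → . c], [B → . n n n], [E → . A B], [E → . c], [E → . num E], [E → num . E] }  — shift
  I7: { [E → num E .] }  — reduce
  I8: { [B → n n . n] }  — shift
  I9: { [B → n n n .] }  — reduce
  I10: { [A → B n .] }  — reduce
  I11: { [E → A B .] }  — reduce

No state contains both a complete item and a shift item.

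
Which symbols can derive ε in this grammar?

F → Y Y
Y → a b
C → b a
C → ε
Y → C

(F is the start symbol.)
{ 'C', 'F', 'Y' }

A non-terminal is nullable if it can derive ε (the empty string): either it has an ε-production, or it has a production whose right-hand side consists entirely of nullable non-terminals.

ε-productions: C → ε
So C is immediately nullable.
Y → C: every symbol on the right is nullable, so Y is nullable too.
F → Y Y: every symbol on the right is nullable, so F is nullable too.
Every non-terminal is now nullable.
Nullable = { 'C', 'F', 'Y' }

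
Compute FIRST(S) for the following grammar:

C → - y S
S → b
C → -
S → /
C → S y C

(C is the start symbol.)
{ '/', 'b' }

From S → b:
  - b is a terminal: add 'b' and stop
From S → /:
  - '/' is a terminal: add '/' and stop

Collecting: FIRST(S) = { '/', 'b' }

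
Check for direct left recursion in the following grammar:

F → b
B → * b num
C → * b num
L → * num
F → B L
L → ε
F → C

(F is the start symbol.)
No direct left recursion

Direct left recursion occurs when N → N α for some non-terminal N (the right-hand side begins with the left-hand side itself).

F → b: starts with b
B → * b num: starts with '*'
C → * b num: starts with '*'
L → * num: starts with '*'
F → B L: starts with B
L → ε: starts with ε
F → C: starts with C

No direct left recursion found.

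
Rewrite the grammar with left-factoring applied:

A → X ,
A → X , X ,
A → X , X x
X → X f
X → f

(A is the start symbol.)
A → X , A'
A' → ε
A' → X A''
A'' → ,
A'' → x
X → X f
X → f

Left-factoring transforms A → αβ₁ | αβ₂ into A → αA' and A' → β₁ | β₂
(α is the longest common prefix among the alternatives). Repeat until
no nonterminal has two alternatives with a common prefix.

Round 1: A has alternatives sharing prefix 'X ,'. Introduce A': A → X , A'
  Add: A' → ε
  Add: A' → X ,
  Add: A' → X x

Round 2: A' has alternatives sharing prefix 'X'. Introduce A'': A' → X A''
  Add: A'' → ,
  Add: A'' → x

No remaining common prefixes — done.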